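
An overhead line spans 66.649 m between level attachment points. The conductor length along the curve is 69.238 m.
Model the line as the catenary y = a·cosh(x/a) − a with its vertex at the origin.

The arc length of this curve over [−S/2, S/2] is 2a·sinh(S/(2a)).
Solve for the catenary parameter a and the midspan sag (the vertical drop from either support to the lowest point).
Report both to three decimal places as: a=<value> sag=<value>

a=69.426 sag=8.153

seed: a₀ = √(S³/(24(L−S))) = √(66.649³/(24·2.589)) = 69.026970
iter 1: u=0.482775  f(a)=+3.034e-02  f'(a)=-7.678e-02  a ← 69.026970 − (+3.034e-02/-7.678e-02) = 69.422128
iter 2: u=0.480027  f(a)=+2.625e-04  f'(a)=-7.545e-02  a ← 69.422128 − (+2.625e-04/-7.545e-02) = 69.425607
iter 3: u=0.480003  f(a)=+2.003e-08  f'(a)=-7.544e-02  a ← 69.425607 − (+2.003e-08/-7.544e-02) = 69.425607
iter 4: u=0.480003  f(a)=+1.421e-14  f'(a)=-7.544e-02  a ← 69.425607 − (+1.421e-14/-7.544e-02) = 69.425607
converged: |Δa| < 1e-12 after 4 iterations
sag = a·(cosh(S/(2a)) − 1) = 69.425607·(cosh(0.480003) − 1) = 8.152676
T_max/T_min = cosh(S/(2a)) = 1.117430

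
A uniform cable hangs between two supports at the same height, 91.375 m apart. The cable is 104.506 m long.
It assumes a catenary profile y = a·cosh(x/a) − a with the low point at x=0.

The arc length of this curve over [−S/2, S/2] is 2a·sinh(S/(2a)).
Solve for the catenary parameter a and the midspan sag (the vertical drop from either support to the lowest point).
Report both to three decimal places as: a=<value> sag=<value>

seed: a₀ = √(S³/(24(L−S))) = √(91.375³/(24·13.131)) = 49.202431
iter 1: u=0.928562  f(a)=+5.779e-01  f'(a)=-5.812e-01  a ← 49.202431 − (+5.779e-01/-5.812e-01) = 50.196652
iter 2: u=0.910170  f(a)=+1.798e-02  f'(a)=-5.456e-01  a ← 50.196652 − (+1.798e-02/-5.456e-01) = 50.229609
iter 3: u=0.909573  f(a)=+1.865e-05  f'(a)=-5.444e-01  a ← 50.229609 − (+1.865e-05/-5.444e-01) = 50.229643
iter 4: u=0.909572  f(a)=+2.011e-11  f'(a)=-5.444e-01  a ← 50.229643 − (+2.011e-11/-5.444e-01) = 50.229643
converged: |Δa| < 1e-12 after 4 iterations
sag = a·(cosh(S/(2a)) − 1) = 50.229643·(cosh(0.909572) − 1) = 22.250651
T_max/T_min = cosh(S/(2a)) = 1.442978

a=50.230 sag=22.251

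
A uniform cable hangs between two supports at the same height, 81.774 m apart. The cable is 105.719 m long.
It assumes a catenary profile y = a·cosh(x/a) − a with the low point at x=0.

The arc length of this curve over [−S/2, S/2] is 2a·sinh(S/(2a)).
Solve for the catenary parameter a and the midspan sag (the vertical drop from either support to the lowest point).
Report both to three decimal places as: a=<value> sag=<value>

seed: a₀ = √(S³/(24(L−S))) = √(81.774³/(24·23.945)) = 30.846779
iter 1: u=1.325487  f(a)=+2.194e+00  f'(a)=-1.843e+00  a ← 30.846779 − (+2.194e+00/-1.843e+00) = 32.037060
iter 2: u=1.276241  f(a)=+1.334e-01  f'(a)=-1.625e+00  a ← 32.037060 − (+1.334e-01/-1.625e+00) = 32.119125
iter 3: u=1.272980  f(a)=+5.635e-04  f'(a)=-1.611e+00  a ← 32.119125 − (+5.635e-04/-1.611e+00) = 32.119475
iter 4: u=1.272966  f(a)=+1.015e-08  f'(a)=-1.611e+00  a ← 32.119475 − (+1.015e-08/-1.611e+00) = 32.119475
iter 5: u=1.272966  f(a)=+1.421e-14  f'(a)=-1.611e+00  a ← 32.119475 − (+1.421e-14/-1.611e+00) = 32.119475
converged: |Δa| < 1e-12 after 5 iterations
sag = a·(cosh(S/(2a)) − 1) = 32.119475·(cosh(1.272966) − 1) = 29.733475
T_max/T_min = cosh(S/(2a)) = 1.925715

a=32.119 sag=29.733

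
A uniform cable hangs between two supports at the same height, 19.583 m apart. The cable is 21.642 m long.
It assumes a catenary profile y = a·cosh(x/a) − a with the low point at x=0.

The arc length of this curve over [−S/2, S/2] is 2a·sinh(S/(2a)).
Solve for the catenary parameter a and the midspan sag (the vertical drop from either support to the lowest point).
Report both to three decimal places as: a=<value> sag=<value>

a=12.518 sag=4.029

seed: a₀ = √(S³/(24(L−S))) = √(19.583³/(24·2.059)) = 12.327785
iter 1: u=0.794263  f(a)=+6.593e-02  f'(a)=-3.556e-01  a ← 12.327785 − (+6.593e-02/-3.556e-01) = 12.513193
iter 2: u=0.782494  f(a)=+1.517e-03  f'(a)=-3.394e-01  a ← 12.513193 − (+1.517e-03/-3.394e-01) = 12.517662
iter 3: u=0.782215  f(a)=+8.448e-07  f'(a)=-3.390e-01  a ← 12.517662 − (+8.448e-07/-3.390e-01) = 12.517665
iter 4: u=0.782215  f(a)=+2.629e-13  f'(a)=-3.390e-01  a ← 12.517665 − (+2.629e-13/-3.390e-01) = 12.517665
converged: |Δa| < 1e-12 after 4 iterations
sag = a·(cosh(S/(2a)) − 1) = 12.517665·(cosh(0.782215) − 1) = 4.028814
T_max/T_min = cosh(S/(2a)) = 1.321850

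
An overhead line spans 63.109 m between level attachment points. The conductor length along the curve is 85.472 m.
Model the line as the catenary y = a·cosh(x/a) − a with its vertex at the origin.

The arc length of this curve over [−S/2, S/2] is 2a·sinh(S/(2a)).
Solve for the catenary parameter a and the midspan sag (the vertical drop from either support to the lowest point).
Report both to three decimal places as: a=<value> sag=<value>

seed: a₀ = √(S³/(24(L−S))) = √(63.109³/(24·22.363)) = 21.640450
iter 1: u=1.458126  f(a)=+2.501e+00  f'(a)=-2.541e+00  a ← 21.640450 − (+2.501e+00/-2.541e+00) = 22.624861
iter 2: u=1.394683  f(a)=+1.808e-01  f'(a)=-2.186e+00  a ← 22.624861 − (+1.808e-01/-2.186e+00) = 22.707580
iter 3: u=1.389602  f(a)=+1.107e-03  f'(a)=-2.159e+00  a ← 22.707580 − (+1.107e-03/-2.159e+00) = 22.708093
iter 4: u=1.389571  f(a)=+4.210e-08  f'(a)=-2.159e+00  a ← 22.708093 − (+4.210e-08/-2.159e+00) = 22.708093
iter 5: u=1.389571  f(a)=-1.421e-14  f'(a)=-2.159e+00  a ← 22.708093 − (-1.421e-14/-2.159e+00) = 22.708093
converged: |Δa| < 1e-12 after 5 iterations
sag = a·(cosh(S/(2a)) − 1) = 22.708093·(cosh(1.389571) − 1) = 25.686361
T_max/T_min = cosh(S/(2a)) = 2.131154

a=22.708 sag=25.686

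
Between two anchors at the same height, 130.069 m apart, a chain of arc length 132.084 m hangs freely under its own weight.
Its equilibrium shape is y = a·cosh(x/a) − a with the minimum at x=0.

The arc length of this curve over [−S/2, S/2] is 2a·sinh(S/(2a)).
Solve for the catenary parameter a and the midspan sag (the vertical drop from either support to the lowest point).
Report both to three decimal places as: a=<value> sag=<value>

a=213.807 sag=9.967

seed: a₀ = √(S³/(24(L−S))) = √(130.069³/(24·2.015)) = 213.313114
iter 1: u=0.304878  f(a)=+9.386e-03  f'(a)=-1.907e-02  a ← 213.313114 − (+9.386e-03/-1.907e-02) = 213.805312
iter 2: u=0.304176  f(a)=+3.258e-05  f'(a)=-1.894e-02  a ← 213.805312 − (+3.258e-05/-1.894e-02) = 213.807033
iter 3: u=0.304174  f(a)=+3.958e-10  f'(a)=-1.894e-02  a ← 213.807033 − (+3.958e-10/-1.894e-02) = 213.807033
iter 4: u=0.304174  f(a)=-2.842e-14  f'(a)=-1.894e-02  a ← 213.807033 − (-2.842e-14/-1.894e-02) = 213.807033
converged: |Δa| < 1e-12 after 4 iterations
sag = a·(cosh(S/(2a)) − 1) = 213.807033·(cosh(0.304174) − 1) = 9.967392
T_max/T_min = cosh(S/(2a)) = 1.046619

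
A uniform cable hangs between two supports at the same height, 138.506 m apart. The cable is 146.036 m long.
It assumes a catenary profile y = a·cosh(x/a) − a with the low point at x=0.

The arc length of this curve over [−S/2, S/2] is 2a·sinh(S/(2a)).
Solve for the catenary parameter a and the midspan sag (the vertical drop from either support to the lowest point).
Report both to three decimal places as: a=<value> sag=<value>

seed: a₀ = √(S³/(24(L−S))) = √(138.506³/(24·7.530)) = 121.255032
iter 1: u=0.571135  f(a)=+1.238e-01  f'(a)=-1.283e-01  a ← 121.255032 − (+1.238e-01/-1.283e-01) = 122.219731
iter 2: u=0.566627  f(a)=+1.493e-03  f'(a)=-1.252e-01  a ← 122.219731 − (+1.493e-03/-1.252e-01) = 122.231650
iter 3: u=0.566572  f(a)=+2.230e-07  f'(a)=-1.252e-01  a ← 122.231650 − (+2.230e-07/-1.252e-01) = 122.231652
iter 4: u=0.566572  f(a)=+0.000e+00  f'(a)=-1.252e-01  a ← 122.231652 − (+0.000e+00/-1.252e-01) = 122.231652
converged: |Δa| < 1e-12 after 4 iterations
sag = a·(cosh(S/(2a)) − 1) = 122.231652·(cosh(0.566572) − 1) = 20.148842
T_max/T_min = cosh(S/(2a)) = 1.164841

a=122.232 sag=20.149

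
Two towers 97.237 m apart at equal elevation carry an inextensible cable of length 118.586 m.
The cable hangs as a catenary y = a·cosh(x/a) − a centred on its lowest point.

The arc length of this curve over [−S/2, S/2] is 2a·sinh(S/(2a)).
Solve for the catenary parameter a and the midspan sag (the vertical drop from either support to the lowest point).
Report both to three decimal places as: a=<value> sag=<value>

a=43.690 sag=29.961

seed: a₀ = √(S³/(24(L−S))) = √(97.237³/(24·21.349)) = 42.359706
iter 1: u=1.147753  f(a)=+1.451e+00  f'(a)=-1.147e+00  a ← 42.359706 − (+1.451e+00/-1.147e+00) = 43.624653
iter 2: u=1.114473  f(a)=+6.754e-02  f'(a)=-1.043e+00  a ← 43.624653 − (+6.754e-02/-1.043e+00) = 43.689429
iter 3: u=1.112821  f(a)=+1.621e-04  f'(a)=-1.038e+00  a ← 43.689429 − (+1.621e-04/-1.038e+00) = 43.689585
iter 4: u=1.112817  f(a)=+9.389e-10  f'(a)=-1.038e+00  a ← 43.689585 − (+9.389e-10/-1.038e+00) = 43.689585
iter 5: u=1.112817  f(a)=-1.421e-14  f'(a)=-1.038e+00  a ← 43.689585 − (-1.421e-14/-1.038e+00) = 43.689585
converged: |Δa| < 1e-12 after 5 iterations
sag = a·(cosh(S/(2a)) − 1) = 43.689585·(cosh(1.112817) − 1) = 29.961211
T_max/T_min = cosh(S/(2a)) = 1.685775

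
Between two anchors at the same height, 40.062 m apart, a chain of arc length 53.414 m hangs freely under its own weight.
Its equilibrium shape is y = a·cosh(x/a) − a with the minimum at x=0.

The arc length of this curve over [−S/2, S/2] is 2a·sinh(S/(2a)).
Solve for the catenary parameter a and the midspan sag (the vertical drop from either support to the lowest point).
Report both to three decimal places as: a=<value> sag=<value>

a=14.825 sag=15.721

seed: a₀ = √(S³/(24(L−S))) = √(40.062³/(24·13.352)) = 14.165117
iter 1: u=1.414108  f(a)=+1.400e+00  f'(a)=-2.290e+00  a ← 14.165117 − (+1.400e+00/-2.290e+00) = 14.776595
iter 2: u=1.355590  f(a)=+9.578e-02  f'(a)=-1.987e+00  a ← 14.776595 − (+9.578e-02/-1.987e+00) = 14.824809
iter 3: u=1.351181  f(a)=+5.208e-04  f'(a)=-1.965e+00  a ← 14.824809 − (+5.208e-04/-1.965e+00) = 14.825074
iter 4: u=1.351157  f(a)=+1.559e-08  f'(a)=-1.965e+00  a ← 14.825074 − (+1.559e-08/-1.965e+00) = 14.825074
iter 5: u=1.351157  f(a)=-7.105e-15  f'(a)=-1.965e+00  a ← 14.825074 − (-7.105e-15/-1.965e+00) = 14.825074
converged: |Δa| < 1e-12 after 5 iterations
sag = a·(cosh(S/(2a)) − 1) = 14.825074·(cosh(1.351157) − 1) = 15.720739
T_max/T_min = cosh(S/(2a)) = 2.060416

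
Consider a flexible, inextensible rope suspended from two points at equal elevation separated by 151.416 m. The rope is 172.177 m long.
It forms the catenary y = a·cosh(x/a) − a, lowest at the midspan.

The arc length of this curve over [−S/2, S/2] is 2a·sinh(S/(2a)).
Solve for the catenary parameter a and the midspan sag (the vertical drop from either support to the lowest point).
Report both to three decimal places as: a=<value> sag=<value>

a=85.135 sag=35.940

seed: a₀ = √(S³/(24(L−S))) = √(151.416³/(24·20.761)) = 83.469517
iter 1: u=0.907014  f(a)=+8.709e-01  f'(a)=-5.396e-01  a ← 83.469517 − (+8.709e-01/-5.396e-01) = 85.083496
iter 2: u=0.889808  f(a)=+2.590e-02  f'(a)=-5.079e-01  a ← 85.083496 − (+2.590e-02/-5.079e-01) = 85.134490
iter 3: u=0.889275  f(a)=+2.447e-05  f'(a)=-5.070e-01  a ← 85.134490 − (+2.447e-05/-5.070e-01) = 85.134538
iter 4: u=0.889275  f(a)=+2.188e-11  f'(a)=-5.070e-01  a ← 85.134538 − (+2.188e-11/-5.070e-01) = 85.134538
converged: |Δa| < 1e-12 after 4 iterations
sag = a·(cosh(S/(2a)) − 1) = 85.134538·(cosh(0.889275) − 1) = 35.940312
T_max/T_min = cosh(S/(2a)) = 1.422159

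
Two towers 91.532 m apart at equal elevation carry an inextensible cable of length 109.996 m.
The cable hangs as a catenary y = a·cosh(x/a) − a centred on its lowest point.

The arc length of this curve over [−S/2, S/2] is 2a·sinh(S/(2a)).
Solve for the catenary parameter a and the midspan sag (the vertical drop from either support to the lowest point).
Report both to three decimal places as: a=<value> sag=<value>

a=42.804 sag=26.888

seed: a₀ = √(S³/(24(L−S))) = √(91.532³/(24·18.464)) = 41.599768
iter 1: u=1.100150  f(a)=+1.150e+00  f'(a)=-9.999e-01  a ← 41.599768 − (+1.150e+00/-9.999e-01) = 42.750022
iter 2: u=1.070549  f(a)=+4.943e-02  f'(a)=-9.156e-01  a ← 42.750022 − (+4.943e-02/-9.156e-01) = 42.804005
iter 3: u=1.069199  f(a)=+1.004e-04  f'(a)=-9.119e-01  a ← 42.804005 − (+1.004e-04/-9.119e-01) = 42.804115
iter 4: u=1.069196  f(a)=+4.158e-10  f'(a)=-9.119e-01  a ← 42.804115 − (+4.158e-10/-9.119e-01) = 42.804115
iter 5: u=1.069196  f(a)=-1.421e-14  f'(a)=-9.119e-01  a ← 42.804115 − (-1.421e-14/-9.119e-01) = 42.804115
converged: |Δa| < 1e-12 after 5 iterations
sag = a·(cosh(S/(2a)) − 1) = 42.804115·(cosh(1.069196) − 1) = 26.887866
T_max/T_min = cosh(S/(2a)) = 1.628161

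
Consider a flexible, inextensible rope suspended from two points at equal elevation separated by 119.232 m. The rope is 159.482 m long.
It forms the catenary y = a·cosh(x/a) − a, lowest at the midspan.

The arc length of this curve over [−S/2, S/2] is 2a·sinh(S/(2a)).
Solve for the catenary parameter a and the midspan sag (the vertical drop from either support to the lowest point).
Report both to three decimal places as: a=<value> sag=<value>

seed: a₀ = √(S³/(24(L−S))) = √(119.232³/(24·40.250)) = 41.889066
iter 1: u=1.423188  f(a)=+4.278e+00  f'(a)=-2.340e+00  a ← 41.889066 − (+4.278e+00/-2.340e+00) = 43.717293
iter 2: u=1.363671  f(a)=+2.960e-01  f'(a)=-2.027e+00  a ← 43.717293 − (+2.960e-01/-2.027e+00) = 43.863371
iter 3: u=1.359129  f(a)=+1.650e-03  f'(a)=-2.004e+00  a ← 43.863371 − (+1.650e-03/-2.004e+00) = 43.864195
iter 4: u=1.359104  f(a)=+5.192e-08  f'(a)=-2.004e+00  a ← 43.864195 − (+5.192e-08/-2.004e+00) = 43.864195
iter 5: u=1.359104  f(a)=-2.842e-14  f'(a)=-2.004e+00  a ← 43.864195 − (-2.842e-14/-2.004e+00) = 43.864195
converged: |Δa| < 1e-12 after 5 iterations
sag = a·(cosh(S/(2a)) − 1) = 43.864195·(cosh(1.359104) − 1) = 47.145116
T_max/T_min = cosh(S/(2a)) = 2.074797

a=43.864 sag=47.145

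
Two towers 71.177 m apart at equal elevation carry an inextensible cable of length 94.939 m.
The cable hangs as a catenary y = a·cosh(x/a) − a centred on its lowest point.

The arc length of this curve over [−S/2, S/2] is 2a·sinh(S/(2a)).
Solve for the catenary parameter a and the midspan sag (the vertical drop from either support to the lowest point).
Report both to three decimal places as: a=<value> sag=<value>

seed: a₀ = √(S³/(24(L−S))) = √(71.177³/(24·23.762)) = 25.145623
iter 1: u=1.415296  f(a)=+2.497e+00  f'(a)=-2.297e+00  a ← 25.145623 − (+2.497e+00/-2.297e+00) = 26.232674
iter 2: u=1.356648  f(a)=+1.710e-01  f'(a)=-1.992e+00  a ← 26.232674 − (+1.710e-01/-1.992e+00) = 26.318535
iter 3: u=1.352222  f(a)=+9.330e-04  f'(a)=-1.970e+00  a ← 26.318535 − (+9.330e-04/-1.970e+00) = 26.319008
iter 4: u=1.352198  f(a)=+2.810e-08  f'(a)=-1.970e+00  a ← 26.319008 − (+2.810e-08/-1.970e+00) = 26.319008
iter 5: u=1.352198  f(a)=+1.421e-14  f'(a)=-1.970e+00  a ← 26.319008 − (+1.421e-14/-1.970e+00) = 26.319008
converged: |Δa| < 1e-12 after 5 iterations
sag = a·(cosh(S/(2a)) − 1) = 26.319008·(cosh(1.352198) − 1) = 27.958461
T_max/T_min = cosh(S/(2a)) = 2.062292

a=26.319 sag=27.958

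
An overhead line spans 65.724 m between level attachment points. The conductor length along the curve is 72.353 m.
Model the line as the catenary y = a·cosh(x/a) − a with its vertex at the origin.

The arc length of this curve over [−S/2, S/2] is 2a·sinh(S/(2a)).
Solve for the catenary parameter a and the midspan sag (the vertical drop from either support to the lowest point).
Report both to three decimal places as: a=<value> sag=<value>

a=42.868 sag=13.225

seed: a₀ = √(S³/(24(L−S))) = √(65.724³/(24·6.629)) = 42.243155
iter 1: u=0.777925  f(a)=+2.035e-01  f'(a)=-3.333e-01  a ← 42.243155 − (+2.035e-01/-3.333e-01) = 42.853785
iter 2: u=0.766840  f(a)=+4.496e-03  f'(a)=-3.187e-01  a ← 42.853785 − (+4.496e-03/-3.187e-01) = 42.867895
iter 3: u=0.766588  f(a)=+2.305e-06  f'(a)=-3.184e-01  a ← 42.867895 − (+2.305e-06/-3.184e-01) = 42.867902
iter 4: u=0.766588  f(a)=+5.969e-13  f'(a)=-3.184e-01  a ← 42.867902 − (+5.969e-13/-3.184e-01) = 42.867902
converged: |Δa| < 1e-12 after 4 iterations
sag = a·(cosh(S/(2a)) − 1) = 42.867902·(cosh(0.766588) − 1) = 13.224844
T_max/T_min = cosh(S/(2a)) = 1.308502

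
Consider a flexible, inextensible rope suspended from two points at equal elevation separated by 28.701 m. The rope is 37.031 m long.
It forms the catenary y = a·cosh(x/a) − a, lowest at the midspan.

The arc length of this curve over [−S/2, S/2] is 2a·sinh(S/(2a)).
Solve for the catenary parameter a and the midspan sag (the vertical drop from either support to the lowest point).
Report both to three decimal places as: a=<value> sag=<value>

a=11.320 sag=10.382

seed: a₀ = √(S³/(24(L−S))) = √(28.701³/(24·8.330)) = 10.874703
iter 1: u=1.319622  f(a)=+7.561e-01  f'(a)=-1.816e+00  a ← 10.874703 − (+7.561e-01/-1.816e+00) = 11.291080
iter 2: u=1.270959  f(a)=+4.559e-02  f'(a)=-1.603e+00  a ← 11.291080 − (+4.559e-02/-1.603e+00) = 11.319525
iter 3: u=1.267765  f(a)=+1.893e-04  f'(a)=-1.590e+00  a ← 11.319525 − (+1.893e-04/-1.590e+00) = 11.319644
iter 4: u=1.267752  f(a)=+3.295e-09  f'(a)=-1.590e+00  a ← 11.319644 − (+3.295e-09/-1.590e+00) = 11.319644
iter 5: u=1.267752  f(a)=-7.105e-15  f'(a)=-1.590e+00  a ← 11.319644 − (-7.105e-15/-1.590e+00) = 11.319644
converged: |Δa| < 1e-12 after 5 iterations
sag = a·(cosh(S/(2a)) − 1) = 11.319644·(cosh(1.267752) − 1) = 10.381925
T_max/T_min = cosh(S/(2a)) = 1.917160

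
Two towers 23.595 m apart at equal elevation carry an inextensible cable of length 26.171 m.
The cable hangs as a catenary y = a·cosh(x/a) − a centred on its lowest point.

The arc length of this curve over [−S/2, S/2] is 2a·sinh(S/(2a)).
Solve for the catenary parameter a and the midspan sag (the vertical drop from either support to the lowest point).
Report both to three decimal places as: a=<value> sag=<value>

a=14.809 sag=4.953

seed: a₀ = √(S³/(24(L−S))) = √(23.595³/(24·2.576)) = 14.576438
iter 1: u=0.809354  f(a)=+8.570e-02  f'(a)=-3.771e-01  a ← 14.576438 − (+8.570e-02/-3.771e-01) = 14.803667
iter 2: u=0.796931  f(a)=+2.045e-03  f'(a)=-3.593e-01  a ← 14.803667 − (+2.045e-03/-3.593e-01) = 14.809358
iter 3: u=0.796625  f(a)=+1.228e-06  f'(a)=-3.589e-01  a ← 14.809358 − (+1.228e-06/-3.589e-01) = 14.809362
iter 4: u=0.796624  f(a)=+4.405e-13  f'(a)=-3.589e-01  a ← 14.809362 − (+4.405e-13/-3.589e-01) = 14.809362
converged: |Δa| < 1e-12 after 4 iterations
sag = a·(cosh(S/(2a)) − 1) = 14.809362·(cosh(0.796624) − 1) = 4.952913
T_max/T_min = cosh(S/(2a)) = 1.334445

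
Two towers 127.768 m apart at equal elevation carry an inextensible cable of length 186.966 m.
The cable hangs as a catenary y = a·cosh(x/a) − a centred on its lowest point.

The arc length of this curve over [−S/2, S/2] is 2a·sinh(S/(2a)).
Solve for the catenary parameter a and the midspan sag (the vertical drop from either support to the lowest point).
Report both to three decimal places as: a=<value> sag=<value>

seed: a₀ = √(S³/(24(L−S))) = √(127.768³/(24·59.198)) = 38.315457
iter 1: u=1.667317  f(a)=+8.795e+00  f'(a)=-4.039e+00  a ← 38.315457 − (+8.795e+00/-4.039e+00) = 40.492940
iter 2: u=1.577658  f(a)=+8.054e-01  f'(a)=-3.330e+00  a ← 40.492940 − (+8.054e-01/-3.330e+00) = 40.734796
iter 3: u=1.568291  f(a)=+8.259e-03  f'(a)=-3.262e+00  a ← 40.734796 − (+8.259e-03/-3.262e+00) = 40.737327
iter 4: u=1.568193  f(a)=+8.881e-07  f'(a)=-3.261e+00  a ← 40.737327 − (+8.881e-07/-3.261e+00) = 40.737328
iter 5: u=1.568193  f(a)=+2.842e-14  f'(a)=-3.261e+00  a ← 40.737328 − (+2.842e-14/-3.261e+00) = 40.737328
converged: |Δa| < 1e-12 after 5 iterations
sag = a·(cosh(S/(2a)) − 1) = 40.737328·(cosh(1.568193) − 1) = 61.236204
T_max/T_min = cosh(S/(2a)) = 2.503196

a=40.737 sag=61.236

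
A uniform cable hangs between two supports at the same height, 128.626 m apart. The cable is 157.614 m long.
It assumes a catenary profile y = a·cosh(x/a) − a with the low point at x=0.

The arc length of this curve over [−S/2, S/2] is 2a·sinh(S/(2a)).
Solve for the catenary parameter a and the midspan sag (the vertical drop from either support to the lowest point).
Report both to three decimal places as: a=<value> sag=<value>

a=57.087 sag=40.224

seed: a₀ = √(S³/(24(L−S))) = √(128.626³/(24·28.988)) = 55.306783
iter 1: u=1.162841  f(a)=+2.024e+00  f'(a)=-1.197e+00  a ← 55.306783 − (+2.024e+00/-1.197e+00) = 56.997786
iter 2: u=1.128342  f(a)=+9.654e-02  f'(a)=-1.085e+00  a ← 56.997786 − (+9.654e-02/-1.085e+00) = 57.086741
iter 3: u=1.126584  f(a)=+2.440e-04  f'(a)=-1.080e+00  a ← 57.086741 − (+2.440e-04/-1.080e+00) = 57.086967
iter 4: u=1.126579  f(a)=+1.567e-09  f'(a)=-1.080e+00  a ← 57.086967 − (+1.567e-09/-1.080e+00) = 57.086967
iter 5: u=1.126579  f(a)=+0.000e+00  f'(a)=-1.080e+00  a ← 57.086967 − (+0.000e+00/-1.080e+00) = 57.086967
converged: |Δa| < 1e-12 after 5 iterations
sag = a·(cosh(S/(2a)) − 1) = 57.086967·(cosh(1.126579) − 1) = 40.224210
T_max/T_min = cosh(S/(2a)) = 1.704613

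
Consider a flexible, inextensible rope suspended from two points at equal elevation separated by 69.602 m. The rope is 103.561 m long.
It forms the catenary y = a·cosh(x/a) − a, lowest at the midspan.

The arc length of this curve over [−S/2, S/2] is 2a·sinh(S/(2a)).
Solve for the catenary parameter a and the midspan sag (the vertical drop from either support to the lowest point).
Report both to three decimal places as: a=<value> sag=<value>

seed: a₀ = √(S³/(24(L−S))) = √(69.602³/(24·33.959)) = 20.339933
iter 1: u=1.710969  f(a)=+5.332e+00  f'(a)=-4.425e+00  a ← 20.339933 − (+5.332e+00/-4.425e+00) = 21.544912
iter 2: u=1.615277  f(a)=+5.105e-01  f'(a)=-3.614e+00  a ← 21.544912 − (+5.105e-01/-3.614e+00) = 21.686156
iter 3: u=1.604757  f(a)=+5.775e-03  f'(a)=-3.533e+00  a ← 21.686156 − (+5.775e-03/-3.533e+00) = 21.687791
iter 4: u=1.604636  f(a)=+7.576e-07  f'(a)=-3.532e+00  a ← 21.687791 − (+7.576e-07/-3.532e+00) = 21.687791
iter 5: u=1.604636  f(a)=+0.000e+00  f'(a)=-3.532e+00  a ← 21.687791 − (+0.000e+00/-3.532e+00) = 21.687791
converged: |Δa| < 1e-12 after 5 iterations
sag = a·(cosh(S/(2a)) − 1) = 21.687791·(cosh(1.604636) − 1) = 34.451148
T_max/T_min = cosh(S/(2a)) = 2.588504

a=21.688 sag=34.451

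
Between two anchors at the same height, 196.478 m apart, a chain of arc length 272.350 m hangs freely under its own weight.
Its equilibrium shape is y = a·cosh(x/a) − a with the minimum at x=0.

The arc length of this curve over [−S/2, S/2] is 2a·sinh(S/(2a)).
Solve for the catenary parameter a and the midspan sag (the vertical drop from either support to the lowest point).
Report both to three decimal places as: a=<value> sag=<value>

seed: a₀ = √(S³/(24(L−S))) = √(196.478³/(24·75.872)) = 64.539338
iter 1: u=1.522157  f(a)=+9.290e+00  f'(a)=-2.943e+00  a ← 64.539338 − (+9.290e+00/-2.943e+00) = 67.696122
iter 2: u=1.451176  f(a)=+7.251e-01  f'(a)=-2.500e+00  a ← 67.696122 − (+7.251e-01/-2.500e+00) = 67.986177
iter 3: u=1.444985  f(a)=+5.244e-03  f'(a)=-2.464e+00  a ← 67.986177 − (+5.244e-03/-2.464e+00) = 67.988305
iter 4: u=1.444940  f(a)=+2.786e-07  f'(a)=-2.464e+00  a ← 67.988305 − (+2.786e-07/-2.464e+00) = 67.988305
iter 5: u=1.444940  f(a)=-5.684e-14  f'(a)=-2.464e+00  a ← 67.988305 − (-5.684e-14/-2.464e+00) = 67.988305
converged: |Δa| < 1e-12 after 5 iterations
sag = a·(cosh(S/(2a)) − 1) = 67.988305·(cosh(1.444940) − 1) = 84.215638
T_max/T_min = cosh(S/(2a)) = 2.238678

a=67.988 sag=84.216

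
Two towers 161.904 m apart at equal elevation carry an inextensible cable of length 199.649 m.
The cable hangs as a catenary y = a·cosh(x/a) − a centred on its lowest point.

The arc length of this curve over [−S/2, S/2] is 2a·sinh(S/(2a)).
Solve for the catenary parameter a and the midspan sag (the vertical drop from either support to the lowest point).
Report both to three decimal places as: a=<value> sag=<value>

a=70.722 sag=51.616

seed: a₀ = √(S³/(24(L−S))) = √(161.904³/(24·37.745)) = 68.446466
iter 1: u=1.182705  f(a)=+2.730e+00  f'(a)=-1.265e+00  a ← 68.446466 − (+2.730e+00/-1.265e+00) = 70.604037
iter 2: u=1.146563  f(a)=+1.344e-01  f'(a)=-1.143e+00  a ← 70.604037 − (+1.344e-01/-1.143e+00) = 70.721570
iter 3: u=1.144658  f(a)=+3.630e-04  f'(a)=-1.137e+00  a ← 70.721570 − (+3.630e-04/-1.137e+00) = 70.721889
iter 4: u=1.144653  f(a)=+2.665e-09  f'(a)=-1.137e+00  a ← 70.721889 − (+2.665e-09/-1.137e+00) = 70.721889
iter 5: u=1.144653  f(a)=+2.842e-14  f'(a)=-1.137e+00  a ← 70.721889 − (+2.842e-14/-1.137e+00) = 70.721889
converged: |Δa| < 1e-12 after 5 iterations
sag = a·(cosh(S/(2a)) − 1) = 70.721889·(cosh(1.144653) − 1) = 51.615825
T_max/T_min = cosh(S/(2a)) = 1.729842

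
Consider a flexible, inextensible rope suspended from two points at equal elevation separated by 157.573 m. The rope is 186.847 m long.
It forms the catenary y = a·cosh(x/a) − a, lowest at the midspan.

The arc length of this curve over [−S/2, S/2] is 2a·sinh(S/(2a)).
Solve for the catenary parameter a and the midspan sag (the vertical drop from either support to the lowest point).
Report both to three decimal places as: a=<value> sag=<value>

a=76.620 sag=44.205

seed: a₀ = √(S³/(24(L−S))) = √(157.573³/(24·29.274)) = 74.623575
iter 1: u=1.055786  f(a)=+1.676e+00  f'(a)=-8.756e-01  a ← 74.623575 − (+1.676e+00/-8.756e-01) = 76.537193
iter 2: u=1.029388  f(a)=+6.661e-02  f'(a)=-8.072e-01  a ← 76.537193 − (+6.661e-02/-8.072e-01) = 76.619717
iter 3: u=1.028280  f(a)=+1.150e-04  f'(a)=-8.044e-01  a ← 76.619717 − (+1.150e-04/-8.044e-01) = 76.619860
iter 4: u=1.028278  f(a)=+3.436e-10  f'(a)=-8.044e-01  a ← 76.619860 − (+3.436e-10/-8.044e-01) = 76.619860
iter 5: u=1.028278  f(a)=-5.684e-14  f'(a)=-8.044e-01  a ← 76.619860 − (-5.684e-14/-8.044e-01) = 76.619860
converged: |Δa| < 1e-12 after 5 iterations
sag = a·(cosh(S/(2a)) − 1) = 76.619860·(cosh(1.028278) − 1) = 44.204613
T_max/T_min = cosh(S/(2a)) = 1.576934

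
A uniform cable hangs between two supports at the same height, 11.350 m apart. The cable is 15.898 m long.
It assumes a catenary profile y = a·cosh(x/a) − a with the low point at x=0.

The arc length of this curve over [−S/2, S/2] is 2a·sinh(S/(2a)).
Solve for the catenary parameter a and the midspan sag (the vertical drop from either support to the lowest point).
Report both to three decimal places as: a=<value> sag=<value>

a=3.862 sag=4.975

seed: a₀ = √(S³/(24(L−S))) = √(11.350³/(24·4.548)) = 3.659974
iter 1: u=1.550558  f(a)=+5.791e-01  f'(a)=-3.136e+00  a ← 3.659974 − (+5.791e-01/-3.136e+00) = 3.844606
iter 2: u=1.476094  f(a)=+4.670e-02  f'(a)=-2.649e+00  a ← 3.844606 − (+4.670e-02/-2.649e+00) = 3.862235
iter 3: u=1.469356  f(a)=+3.627e-04  f'(a)=-2.608e+00  a ← 3.862235 − (+3.627e-04/-2.608e+00) = 3.862375
iter 4: u=1.469303  f(a)=+2.225e-08  f'(a)=-2.608e+00  a ← 3.862375 − (+2.225e-08/-2.608e+00) = 3.862375
iter 5: u=1.469303  f(a)=-3.553e-15  f'(a)=-2.608e+00  a ← 3.862375 − (-3.553e-15/-2.608e+00) = 3.862375
converged: |Δa| < 1e-12 after 5 iterations
sag = a·(cosh(S/(2a)) − 1) = 3.862375·(cosh(1.469303) − 1) = 4.975303
T_max/T_min = cosh(S/(2a)) = 2.288146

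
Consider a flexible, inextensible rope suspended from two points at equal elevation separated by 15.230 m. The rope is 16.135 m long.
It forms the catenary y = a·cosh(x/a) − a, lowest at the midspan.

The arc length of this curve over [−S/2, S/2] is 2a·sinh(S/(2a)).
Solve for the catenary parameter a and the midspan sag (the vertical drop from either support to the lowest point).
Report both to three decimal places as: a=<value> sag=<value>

seed: a₀ = √(S³/(24(L−S))) = √(15.230³/(24·0.905)) = 12.753223
iter 1: u=0.597104  f(a)=+1.627e-02  f'(a)=-1.470e-01  a ← 12.753223 − (+1.627e-02/-1.470e-01) = 12.863871
iter 2: u=0.591968  f(a)=+2.142e-04  f'(a)=-1.432e-01  a ← 12.863871 − (+2.142e-04/-1.432e-01) = 12.865366
iter 3: u=0.591899  f(a)=+3.821e-08  f'(a)=-1.432e-01  a ← 12.865366 − (+3.821e-08/-1.432e-01) = 12.865367
iter 4: u=0.591899  f(a)=+3.553e-15  f'(a)=-1.432e-01  a ← 12.865367 − (+3.553e-15/-1.432e-01) = 12.865367
converged: |Δa| < 1e-12 after 4 iterations
sag = a·(cosh(S/(2a)) − 1) = 12.865367·(cosh(0.591899) − 1) = 2.320226
T_max/T_min = cosh(S/(2a)) = 1.180347

a=12.865 sag=2.320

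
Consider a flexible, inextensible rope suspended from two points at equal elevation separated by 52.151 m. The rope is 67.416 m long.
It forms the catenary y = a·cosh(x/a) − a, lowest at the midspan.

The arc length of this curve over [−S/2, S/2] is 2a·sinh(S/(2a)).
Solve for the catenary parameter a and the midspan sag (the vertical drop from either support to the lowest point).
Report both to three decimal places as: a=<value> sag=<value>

a=20.488 sag=18.958

seed: a₀ = √(S³/(24(L−S))) = √(52.151³/(24·15.265)) = 19.676141
iter 1: u=1.325234  f(a)=+1.398e+00  f'(a)=-1.842e+00  a ← 19.676141 − (+1.398e+00/-1.842e+00) = 20.435130
iter 2: u=1.276013  f(a)=+8.495e-02  f'(a)=-1.624e+00  a ← 20.435130 − (+8.495e-02/-1.624e+00) = 20.487438
iter 3: u=1.272756  f(a)=+3.587e-04  f'(a)=-1.610e+00  a ← 20.487438 − (+3.587e-04/-1.610e+00) = 20.487661
iter 4: u=1.272742  f(a)=+6.453e-09  f'(a)=-1.610e+00  a ← 20.487661 − (+6.453e-09/-1.610e+00) = 20.487661
iter 5: u=1.272742  f(a)=+1.421e-14  f'(a)=-1.610e+00  a ← 20.487661 − (+1.421e-14/-1.610e+00) = 20.487661
converged: |Δa| < 1e-12 after 5 iterations
sag = a·(cosh(S/(2a)) − 1) = 20.487661·(cosh(1.272742) − 1) = 18.958169
T_max/T_min = cosh(S/(2a)) = 1.925346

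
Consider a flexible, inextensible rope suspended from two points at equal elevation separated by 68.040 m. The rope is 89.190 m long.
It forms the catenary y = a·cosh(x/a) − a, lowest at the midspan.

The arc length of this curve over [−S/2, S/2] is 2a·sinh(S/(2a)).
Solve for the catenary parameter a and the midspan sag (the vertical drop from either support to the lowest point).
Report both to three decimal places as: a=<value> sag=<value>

a=25.998 sag=25.622

seed: a₀ = √(S³/(24(L−S))) = √(68.040³/(24·21.150)) = 24.910684
iter 1: u=1.365679  f(a)=+2.062e+00  f'(a)=-2.037e+00  a ← 24.910684 − (+2.062e+00/-2.037e+00) = 25.923256
iter 2: u=1.312335  f(a)=+1.324e-01  f'(a)=-1.783e+00  a ← 25.923256 − (+1.324e-01/-1.783e+00) = 25.997526
iter 3: u=1.308586  f(a)=+6.286e-04  f'(a)=-1.766e+00  a ← 25.997526 − (+6.286e-04/-1.766e+00) = 25.997882
iter 4: u=1.308568  f(a)=+1.432e-08  f'(a)=-1.766e+00  a ← 25.997882 − (+1.432e-08/-1.766e+00) = 25.997882
iter 5: u=1.308568  f(a)=+0.000e+00  f'(a)=-1.766e+00  a ← 25.997882 − (+0.000e+00/-1.766e+00) = 25.997882
converged: |Δa| < 1e-12 after 5 iterations
sag = a·(cosh(S/(2a)) − 1) = 25.997882·(cosh(1.308568) − 1) = 25.621919
T_max/T_min = cosh(S/(2a)) = 1.985539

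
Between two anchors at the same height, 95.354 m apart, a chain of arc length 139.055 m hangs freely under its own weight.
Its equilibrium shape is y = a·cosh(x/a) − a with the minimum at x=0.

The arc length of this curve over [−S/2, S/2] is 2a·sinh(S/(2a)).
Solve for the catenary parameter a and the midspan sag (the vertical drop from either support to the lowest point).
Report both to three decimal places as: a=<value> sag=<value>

seed: a₀ = √(S³/(24(L−S))) = √(95.354³/(24·43.701)) = 28.751272
iter 1: u=1.658257  f(a)=+6.417e+00  f'(a)=-3.962e+00  a ← 28.751272 − (+6.417e+00/-3.962e+00) = 30.370869
iter 2: u=1.569827  f(a)=+5.822e-01  f'(a)=-3.273e+00  a ← 30.370869 − (+5.822e-01/-3.273e+00) = 30.548729
iter 3: u=1.560687  f(a)=+5.847e-03  f'(a)=-3.208e+00  a ← 30.548729 − (+5.847e-03/-3.208e+00) = 30.550551
iter 4: u=1.560594  f(a)=+6.029e-07  f'(a)=-3.207e+00  a ← 30.550551 − (+6.029e-07/-3.207e+00) = 30.550552
iter 5: u=1.560594  f(a)=+0.000e+00  f'(a)=-3.207e+00  a ← 30.550552 − (+0.000e+00/-3.207e+00) = 30.550552
converged: |Δa| < 1e-12 after 5 iterations
sag = a·(cosh(S/(2a)) − 1) = 30.550552·(cosh(1.560594) − 1) = 45.392911
T_max/T_min = cosh(S/(2a)) = 2.485829

a=30.551 sag=45.393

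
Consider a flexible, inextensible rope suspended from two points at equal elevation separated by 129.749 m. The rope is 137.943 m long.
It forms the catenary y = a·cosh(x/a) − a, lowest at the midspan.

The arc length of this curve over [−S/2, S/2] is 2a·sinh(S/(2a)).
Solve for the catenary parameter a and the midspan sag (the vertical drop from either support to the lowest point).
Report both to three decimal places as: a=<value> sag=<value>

seed: a₀ = √(S³/(24(L−S))) = √(129.749³/(24·8.194)) = 105.390734
iter 1: u=0.615562  f(a)=+1.566e-01  f'(a)=-1.615e-01  a ← 105.390734 − (+1.566e-01/-1.615e-01) = 106.360883
iter 2: u=0.609947  f(a)=+2.189e-03  f'(a)=-1.570e-01  a ← 106.360883 − (+2.189e-03/-1.570e-01) = 106.374830
iter 3: u=0.609867  f(a)=+4.411e-07  f'(a)=-1.569e-01  a ← 106.374830 − (+4.411e-07/-1.569e-01) = 106.374832
iter 4: u=0.609867  f(a)=+2.842e-14  f'(a)=-1.569e-01  a ← 106.374832 − (+2.842e-14/-1.569e-01) = 106.374832
converged: |Δa| < 1e-12 after 4 iterations
sag = a·(cosh(S/(2a)) − 1) = 106.374832·(cosh(0.609867) − 1) = 20.403213
T_max/T_min = cosh(S/(2a)) = 1.191805

a=106.375 sag=20.403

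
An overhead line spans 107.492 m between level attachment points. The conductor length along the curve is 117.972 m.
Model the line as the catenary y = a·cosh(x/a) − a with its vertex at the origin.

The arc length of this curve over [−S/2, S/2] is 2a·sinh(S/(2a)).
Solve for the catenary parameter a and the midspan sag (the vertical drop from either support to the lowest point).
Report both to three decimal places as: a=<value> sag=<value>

seed: a₀ = √(S³/(24(L−S))) = √(107.492³/(24·10.480)) = 70.271294
iter 1: u=0.764836  f(a)=+3.108e-01  f'(a)=-3.161e-01  a ← 70.271294 − (+3.108e-01/-3.161e-01) = 71.254657
iter 2: u=0.754281  f(a)=+6.645e-03  f'(a)=-3.027e-01  a ← 71.254657 − (+6.645e-03/-3.027e-01) = 71.276609
iter 3: u=0.754048  f(a)=+3.184e-06  f'(a)=-3.024e-01  a ← 71.276609 − (+3.184e-06/-3.024e-01) = 71.276620
iter 4: u=0.754048  f(a)=+7.105e-13  f'(a)=-3.024e-01  a ← 71.276620 − (+7.105e-13/-3.024e-01) = 71.276620
converged: |Δa| < 1e-12 after 4 iterations
sag = a·(cosh(S/(2a)) − 1) = 71.276620·(cosh(0.754048) − 1) = 21.242053
T_max/T_min = cosh(S/(2a)) = 1.298023

a=71.277 sag=21.242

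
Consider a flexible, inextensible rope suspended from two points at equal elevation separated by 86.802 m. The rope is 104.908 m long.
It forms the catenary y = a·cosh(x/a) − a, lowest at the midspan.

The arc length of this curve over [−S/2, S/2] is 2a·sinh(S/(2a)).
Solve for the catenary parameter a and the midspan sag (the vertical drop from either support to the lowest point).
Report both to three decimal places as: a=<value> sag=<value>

seed: a₀ = √(S³/(24(L−S))) = √(86.802³/(24·18.106)) = 38.795175
iter 1: u=1.118722  f(a)=+1.167e+00  f'(a)=-1.056e+00  a ← 38.795175 − (+1.167e+00/-1.056e+00) = 39.901082
iter 2: u=1.087715  f(a)=+5.178e-02  f'(a)=-9.638e-01  a ← 39.901082 − (+5.178e-02/-9.638e-01) = 39.954803
iter 3: u=1.086252  f(a)=+1.123e-04  f'(a)=-9.596e-01  a ← 39.954803 − (+1.123e-04/-9.596e-01) = 39.954920
iter 4: u=1.086249  f(a)=+5.312e-10  f'(a)=-9.596e-01  a ← 39.954920 − (+5.312e-10/-9.596e-01) = 39.954920
iter 5: u=1.086249  f(a)=+0.000e+00  f'(a)=-9.596e-01  a ← 39.954920 − (+0.000e+00/-9.596e-01) = 39.954920
converged: |Δa| < 1e-12 after 5 iterations
sag = a·(cosh(S/(2a)) − 1) = 39.954920·(cosh(1.086249) − 1) = 25.983064
T_max/T_min = cosh(S/(2a)) = 1.650309

a=39.955 sag=25.983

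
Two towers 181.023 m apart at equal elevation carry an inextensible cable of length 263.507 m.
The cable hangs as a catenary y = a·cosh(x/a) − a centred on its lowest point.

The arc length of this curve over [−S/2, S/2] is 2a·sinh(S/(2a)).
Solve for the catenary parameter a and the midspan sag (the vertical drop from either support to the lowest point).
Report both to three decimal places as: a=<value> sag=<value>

a=58.148 sag=85.866

seed: a₀ = √(S³/(24(L−S))) = √(181.023³/(24·82.484)) = 54.740676
iter 1: u=1.653460  f(a)=+1.204e+01  f'(a)=-3.922e+00  a ← 54.740676 − (+1.204e+01/-3.922e+00) = 57.809834
iter 2: u=1.565677  f(a)=+1.087e+00  f'(a)=-3.243e+00  a ← 57.809834 − (+1.087e+00/-3.243e+00) = 58.144853
iter 3: u=1.556655  f(a)=+1.079e-02  f'(a)=-3.179e+00  a ← 58.144853 − (+1.079e-02/-3.179e+00) = 58.148247
iter 4: u=1.556565  f(a)=+1.088e-06  f'(a)=-3.179e+00  a ← 58.148247 − (+1.088e-06/-3.179e+00) = 58.148248
iter 5: u=1.556565  f(a)=+0.000e+00  f'(a)=-3.179e+00  a ← 58.148248 − (+0.000e+00/-3.179e+00) = 58.148248
converged: |Δa| < 1e-12 after 5 iterations
sag = a·(cosh(S/(2a)) − 1) = 58.148248·(cosh(1.556565) − 1) = 85.866347
T_max/T_min = cosh(S/(2a)) = 2.476680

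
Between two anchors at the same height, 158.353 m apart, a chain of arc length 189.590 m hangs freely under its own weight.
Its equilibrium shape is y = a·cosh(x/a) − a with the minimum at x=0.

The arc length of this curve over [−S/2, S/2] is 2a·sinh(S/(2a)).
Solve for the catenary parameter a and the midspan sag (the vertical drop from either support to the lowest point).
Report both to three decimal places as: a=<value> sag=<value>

a=74.840 sag=45.937

seed: a₀ = √(S³/(24(L−S))) = √(158.353³/(24·31.237)) = 72.777840
iter 1: u=1.087920  f(a)=+1.902e+00  f'(a)=-9.644e-01  a ← 72.777840 − (+1.902e+00/-9.644e-01) = 74.749530
iter 2: u=1.059224  f(a)=+8.001e-02  f'(a)=-8.848e-01  a ← 74.749530 − (+8.001e-02/-8.848e-01) = 74.839961
iter 3: u=1.057944  f(a)=+1.555e-04  f'(a)=-8.814e-01  a ← 74.839961 − (+1.555e-04/-8.814e-01) = 74.840138
iter 4: u=1.057942  f(a)=+5.893e-10  f'(a)=-8.814e-01  a ← 74.840138 − (+5.893e-10/-8.814e-01) = 74.840138
iter 5: u=1.057942  f(a)=+0.000e+00  f'(a)=-8.814e-01  a ← 74.840138 − (+0.000e+00/-8.814e-01) = 74.840138
converged: |Δa| < 1e-12 after 5 iterations
sag = a·(cosh(S/(2a)) − 1) = 74.840138·(cosh(1.057942) − 1) = 45.937088
T_max/T_min = cosh(S/(2a)) = 1.613803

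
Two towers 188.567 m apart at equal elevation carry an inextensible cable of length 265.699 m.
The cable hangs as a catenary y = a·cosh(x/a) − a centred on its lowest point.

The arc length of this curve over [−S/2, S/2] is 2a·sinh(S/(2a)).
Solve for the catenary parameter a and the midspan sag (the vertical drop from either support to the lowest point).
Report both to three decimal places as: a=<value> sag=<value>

a=63.575 sag=83.703

seed: a₀ = √(S³/(24(L−S))) = √(188.567³/(24·77.132)) = 60.183248
iter 1: u=1.566607  f(a)=+1.004e+01  f'(a)=-3.250e+00  a ← 60.183248 − (+1.004e+01/-3.250e+00) = 63.271658
iter 2: u=1.490138  f(a)=+8.244e-01  f'(a)=-2.736e+00  a ← 63.271658 − (+8.244e-01/-2.736e+00) = 63.572947
iter 3: u=1.483076  f(a)=+6.661e-03  f'(a)=-2.692e+00  a ← 63.572947 − (+6.661e-03/-2.692e+00) = 63.575421
iter 4: u=1.483018  f(a)=+4.425e-07  f'(a)=-2.692e+00  a ← 63.575421 − (+4.425e-07/-2.692e+00) = 63.575421
iter 5: u=1.483018  f(a)=+0.000e+00  f'(a)=-2.692e+00  a ← 63.575421 − (+0.000e+00/-2.692e+00) = 63.575421
converged: |Δa| < 1e-12 after 5 iterations
sag = a·(cosh(S/(2a)) − 1) = 63.575421·(cosh(1.483018) − 1) = 83.702628
T_max/T_min = cosh(S/(2a)) = 2.316588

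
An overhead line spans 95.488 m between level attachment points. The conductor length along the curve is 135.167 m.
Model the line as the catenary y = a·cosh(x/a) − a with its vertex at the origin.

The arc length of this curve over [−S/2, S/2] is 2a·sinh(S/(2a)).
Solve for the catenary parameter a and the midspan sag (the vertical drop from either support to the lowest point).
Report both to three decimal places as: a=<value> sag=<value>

seed: a₀ = √(S³/(24(L−S))) = √(95.488³/(24·39.679)) = 30.236897
iter 1: u=1.578998  f(a)=+5.250e+00  f'(a)=-3.340e+00  a ← 30.236897 − (+5.250e+00/-3.340e+00) = 31.808930
iter 2: u=1.500962  f(a)=+4.373e-01  f'(a)=-2.805e+00  a ← 31.808930 − (+4.373e-01/-2.805e+00) = 31.964824
iter 3: u=1.493642  f(a)=+3.641e-03  f'(a)=-2.758e+00  a ← 31.964824 − (+3.641e-03/-2.758e+00) = 31.966145
iter 4: u=1.493580  f(a)=+2.572e-07  f'(a)=-2.758e+00  a ← 31.966145 − (+2.572e-07/-2.758e+00) = 31.966145
iter 5: u=1.493580  f(a)=+0.000e+00  f'(a)=-2.758e+00  a ← 31.966145 − (+0.000e+00/-2.758e+00) = 31.966145
converged: |Δa| < 1e-12 after 5 iterations
sag = a·(cosh(S/(2a)) − 1) = 31.966145·(cosh(1.493580) − 1) = 42.795904
T_max/T_min = cosh(S/(2a)) = 2.338788

a=31.966 sag=42.796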